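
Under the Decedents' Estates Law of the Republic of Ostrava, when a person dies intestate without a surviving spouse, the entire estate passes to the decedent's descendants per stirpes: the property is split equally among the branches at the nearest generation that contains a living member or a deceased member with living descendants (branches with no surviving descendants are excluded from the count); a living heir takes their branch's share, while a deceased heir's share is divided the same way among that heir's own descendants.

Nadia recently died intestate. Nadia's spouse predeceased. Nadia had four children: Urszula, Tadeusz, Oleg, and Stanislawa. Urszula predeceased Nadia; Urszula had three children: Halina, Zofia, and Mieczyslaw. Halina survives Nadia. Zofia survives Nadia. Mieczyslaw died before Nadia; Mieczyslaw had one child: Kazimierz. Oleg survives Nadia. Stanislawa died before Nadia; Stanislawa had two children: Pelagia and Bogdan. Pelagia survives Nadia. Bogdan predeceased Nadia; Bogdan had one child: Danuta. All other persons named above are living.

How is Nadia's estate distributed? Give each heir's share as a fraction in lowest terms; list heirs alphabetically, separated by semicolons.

There is no surviving spouse, so the entire estate passes to Nadia's descendants per stirpes.
The estate is divided into 4 equal shares of 1/4 among Urszula, Tadeusz, Oleg, Stanislawa.
Urszula predeceased; the 1/4 allotted to Urszula's branch passes to Urszula's issue by representation.
The 1/4 is divided into 3 equal shares of 1/12 among Halina, Zofia, Mieczyslaw.
Halina is living and takes 1/12.
Zofia is living and takes 1/12.
Mieczyslaw predeceased; the 1/12 allotted to Mieczyslaw's branch passes to Mieczyslaw's issue by representation.
Kazimierz is the sole taker at this level and receives the full 1/12.
Tadeusz is living and takes 1/4.
Oleg is living and takes 1/4.
Stanislawa predeceased; the 1/4 allotted to Stanislawa's branch passes to Stanislawa's issue by representation.
The 1/4 is divided into 2 equal shares of 1/8 among Pelagia, Bogdan.
Pelagia is living and takes 1/8.
Bogdan predeceased; the 1/8 allotted to Bogdan's branch passes to Bogdan's issue by representation.
Danuta is the sole taker at this level and receives the full 1/8.

Danuta 1/8; Halina 1/12; Kazimierz 1/12; Oleg 1/4; Pelagia 1/8; Tadeusz 1/4; Zofia 1/12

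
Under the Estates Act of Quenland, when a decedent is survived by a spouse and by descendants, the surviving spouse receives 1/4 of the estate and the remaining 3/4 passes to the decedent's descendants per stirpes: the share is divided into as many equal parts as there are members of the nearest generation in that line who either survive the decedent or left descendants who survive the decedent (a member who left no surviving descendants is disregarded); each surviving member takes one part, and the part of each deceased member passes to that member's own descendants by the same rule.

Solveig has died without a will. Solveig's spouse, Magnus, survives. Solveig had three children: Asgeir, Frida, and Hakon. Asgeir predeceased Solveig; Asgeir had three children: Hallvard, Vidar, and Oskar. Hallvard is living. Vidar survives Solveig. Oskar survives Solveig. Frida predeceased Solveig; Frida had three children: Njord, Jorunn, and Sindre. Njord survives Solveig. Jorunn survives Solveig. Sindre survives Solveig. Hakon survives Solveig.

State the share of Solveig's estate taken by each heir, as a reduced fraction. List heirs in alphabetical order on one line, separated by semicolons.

Magnus, as surviving spouse, takes 1/4.
The remaining 3/4 passes to Solveig's descendants per stirpes.
The 3/4 is divided into 3 equal shares of 1/4 among Asgeir, Frida, Hakon.
Asgeir predeceased; the 1/4 allotted to Asgeir's branch passes to Asgeir's issue by representation.
The 1/4 is divided into 3 equal shares of 1/12 among Hallvard, Vidar, Oskar.
Hallvard is living and takes 1/12.
Vidar is living and takes 1/12.
Oskar is living and takes 1/12.
Frida predeceased; the 1/4 allotted to Frida's branch passes to Frida's issue by representation.
The 1/4 is divided into 3 equal shares of 1/12 among Njord, Jorunn, Sindre.
Njord is living and takes 1/12.
Jorunn is living and takes 1/12.
Sindre is living and takes 1/12.
Hakon is living and takes 1/4.

Hakon 1/4; Hallvard 1/12; Jorunn 1/12; Magnus 1/4; Njord 1/12; Oskar 1/12; Sindre 1/12; Vidar 1/12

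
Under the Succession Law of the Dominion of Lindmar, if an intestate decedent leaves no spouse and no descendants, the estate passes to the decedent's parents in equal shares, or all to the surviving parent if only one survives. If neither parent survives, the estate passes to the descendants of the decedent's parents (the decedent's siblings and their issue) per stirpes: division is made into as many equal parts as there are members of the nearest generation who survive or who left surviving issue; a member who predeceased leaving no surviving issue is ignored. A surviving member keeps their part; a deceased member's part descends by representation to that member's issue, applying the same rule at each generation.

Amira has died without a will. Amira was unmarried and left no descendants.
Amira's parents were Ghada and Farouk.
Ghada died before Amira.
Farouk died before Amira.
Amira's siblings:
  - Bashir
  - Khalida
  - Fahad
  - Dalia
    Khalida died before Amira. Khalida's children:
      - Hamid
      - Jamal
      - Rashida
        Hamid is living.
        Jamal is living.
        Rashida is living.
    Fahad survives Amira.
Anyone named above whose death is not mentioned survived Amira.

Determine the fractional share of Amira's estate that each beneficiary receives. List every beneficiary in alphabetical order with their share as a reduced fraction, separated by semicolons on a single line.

Bashir 1/4; Dalia 1/4; Fahad 1/4; Hamid 1/12; Jamal 1/12; Rashida 1/12

Neither parent survives and there are no descendants, so the estate passes to Amira's siblings and their issue per stirpes.
The estate is divided into 4 equal shares of 1/4 among Bashir, Khalida, Fahad, Dalia.
Bashir is living and takes 1/4.
Khalida predeceased; the 1/4 allotted to Khalida's branch passes to Khalida's issue by representation.
The 1/4 is divided into 3 equal shares of 1/12 among Hamid, Jamal, Rashida.
Hamid is living and takes 1/12.
Jamal is living and takes 1/12.
Rashida is living and takes 1/12.
Fahad is living and takes 1/4.
Dalia is living and takes 1/4.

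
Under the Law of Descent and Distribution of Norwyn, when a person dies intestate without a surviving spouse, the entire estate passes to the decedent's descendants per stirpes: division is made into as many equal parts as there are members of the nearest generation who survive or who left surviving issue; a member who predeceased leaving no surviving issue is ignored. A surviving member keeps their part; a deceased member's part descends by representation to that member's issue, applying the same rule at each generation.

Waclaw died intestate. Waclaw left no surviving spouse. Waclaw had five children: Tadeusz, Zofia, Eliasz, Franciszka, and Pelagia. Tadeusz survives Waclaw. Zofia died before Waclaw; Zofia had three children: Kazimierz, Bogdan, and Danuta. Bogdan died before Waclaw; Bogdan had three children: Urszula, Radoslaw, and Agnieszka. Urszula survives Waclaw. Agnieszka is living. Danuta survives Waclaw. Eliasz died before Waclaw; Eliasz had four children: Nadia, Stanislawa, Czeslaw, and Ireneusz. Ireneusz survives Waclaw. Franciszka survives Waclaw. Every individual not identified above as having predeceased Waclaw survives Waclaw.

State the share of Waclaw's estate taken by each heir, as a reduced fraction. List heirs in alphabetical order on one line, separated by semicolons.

Agnieszka 1/45; Czeslaw 1/20; Danuta 1/15; Franciszka 1/5; Ireneusz 1/20; Kazimierz 1/15; Nadia 1/20; Pelagia 1/5; Radoslaw 1/45; Stanislawa 1/20; Tadeusz 1/5; Urszula 1/45

There is no surviving spouse, so the entire estate passes to Waclaw's descendants per stirpes.
The estate is divided into 5 equal shares of 1/5 among Tadeusz, Zofia, Eliasz, Franciszka, Pelagia.
Tadeusz is living and takes 1/5.
Zofia predeceased; the 1/5 allotted to Zofia's branch passes to Zofia's issue by representation.
The 1/5 is divided into 3 equal shares of 1/15 among Kazimierz, Bogdan, Danuta.
Kazimierz is living and takes 1/15.
Bogdan predeceased; the 1/15 allotted to Bogdan's branch passes to Bogdan's issue by representation.
The 1/15 is divided into 3 equal shares of 1/45 among Urszula, Radoslaw, Agnieszka.
Urszula is living and takes 1/45.
Radoslaw is living and takes 1/45.
Agnieszka is living and takes 1/45.
Danuta is living and takes 1/15.
Eliasz predeceased; the 1/5 allotted to Eliasz's branch passes to Eliasz's issue by representation.
The 1/5 is divided into 4 equal shares of 1/20 among Nadia, Stanislawa, Czeslaw, Ireneusz.
Nadia is living and takes 1/20.
Stanislawa is living and takes 1/20.
Czeslaw is living and takes 1/20.
Ireneusz is living and takes 1/20.
Franciszka is living and takes 1/5.
Pelagia is living and takes 1/5.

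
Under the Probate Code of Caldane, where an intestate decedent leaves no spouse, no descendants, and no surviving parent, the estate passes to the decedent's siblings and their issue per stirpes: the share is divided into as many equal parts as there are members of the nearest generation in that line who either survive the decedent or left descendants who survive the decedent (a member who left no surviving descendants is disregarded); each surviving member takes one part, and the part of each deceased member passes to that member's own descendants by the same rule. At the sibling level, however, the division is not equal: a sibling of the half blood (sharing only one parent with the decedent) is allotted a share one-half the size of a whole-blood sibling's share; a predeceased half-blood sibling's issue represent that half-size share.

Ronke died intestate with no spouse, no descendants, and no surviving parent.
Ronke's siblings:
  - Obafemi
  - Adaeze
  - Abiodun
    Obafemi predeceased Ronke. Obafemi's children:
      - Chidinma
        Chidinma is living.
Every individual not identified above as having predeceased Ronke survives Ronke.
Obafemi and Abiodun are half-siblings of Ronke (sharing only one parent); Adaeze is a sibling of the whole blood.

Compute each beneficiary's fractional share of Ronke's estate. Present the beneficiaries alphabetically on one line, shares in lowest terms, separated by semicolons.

Abiodun 1/4; Adaeze 1/2; Chidinma 1/4

No spouse, descendants, or parent survives, so the estate passes to Ronke's siblings per stirpes.
Half-blood siblings count for one-half the weight of whole-blood siblings at the initial division.
Dividing 1 in proportion to weights (total weight 2): Obafemi (weight 1/2) → 1/4; Adaeze (weight 1) → 1/2; Abiodun (weight 1/2) → 1/4.
Obafemi predeceased; the 1/4 allotted to Obafemi's branch passes to Obafemi's issue by representation.
Chidinma is the sole taker at this level and receives the full 1/4.
Adaeze is living and takes 1/2.
Abiodun is living and takes 1/4.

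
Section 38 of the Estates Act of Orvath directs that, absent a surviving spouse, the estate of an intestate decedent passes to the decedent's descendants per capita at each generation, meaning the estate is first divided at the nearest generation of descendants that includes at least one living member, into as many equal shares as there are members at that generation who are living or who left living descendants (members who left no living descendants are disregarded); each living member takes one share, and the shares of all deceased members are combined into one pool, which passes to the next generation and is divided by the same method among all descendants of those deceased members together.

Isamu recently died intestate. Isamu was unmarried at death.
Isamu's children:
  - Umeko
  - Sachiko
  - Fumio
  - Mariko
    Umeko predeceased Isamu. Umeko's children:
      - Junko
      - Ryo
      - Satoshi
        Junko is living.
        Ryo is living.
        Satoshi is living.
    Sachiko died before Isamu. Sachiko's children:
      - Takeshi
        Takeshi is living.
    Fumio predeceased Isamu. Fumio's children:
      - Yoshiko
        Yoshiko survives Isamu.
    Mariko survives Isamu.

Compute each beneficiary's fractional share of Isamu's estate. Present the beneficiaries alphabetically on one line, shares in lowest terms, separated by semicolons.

There is no surviving spouse, so the entire estate passes to Isamu's descendants per capita at each generation.
At generation 1 (Umeko, Sachiko, Fumio, Mariko) there are 4 shares of (1)/4 = 1/4 each.
Living: Mariko — each takes 1/4.
Deceased: Umeko, Sachiko, and Fumio. Their combined 3/4 is pooled and carried to generation 2.
At generation 2 (Junko, Ryo, Satoshi, Takeshi, Yoshiko) there are 5 shares of (3/4)/5 = 3/20 each.
Living: Junko, Ryo, Satoshi, Takeshi, and Yoshiko — each takes 3/20.

Junko 3/20; Mariko 1/4; Ryo 3/20; Satoshi 3/20; Takeshi 3/20; Yoshiko 3/20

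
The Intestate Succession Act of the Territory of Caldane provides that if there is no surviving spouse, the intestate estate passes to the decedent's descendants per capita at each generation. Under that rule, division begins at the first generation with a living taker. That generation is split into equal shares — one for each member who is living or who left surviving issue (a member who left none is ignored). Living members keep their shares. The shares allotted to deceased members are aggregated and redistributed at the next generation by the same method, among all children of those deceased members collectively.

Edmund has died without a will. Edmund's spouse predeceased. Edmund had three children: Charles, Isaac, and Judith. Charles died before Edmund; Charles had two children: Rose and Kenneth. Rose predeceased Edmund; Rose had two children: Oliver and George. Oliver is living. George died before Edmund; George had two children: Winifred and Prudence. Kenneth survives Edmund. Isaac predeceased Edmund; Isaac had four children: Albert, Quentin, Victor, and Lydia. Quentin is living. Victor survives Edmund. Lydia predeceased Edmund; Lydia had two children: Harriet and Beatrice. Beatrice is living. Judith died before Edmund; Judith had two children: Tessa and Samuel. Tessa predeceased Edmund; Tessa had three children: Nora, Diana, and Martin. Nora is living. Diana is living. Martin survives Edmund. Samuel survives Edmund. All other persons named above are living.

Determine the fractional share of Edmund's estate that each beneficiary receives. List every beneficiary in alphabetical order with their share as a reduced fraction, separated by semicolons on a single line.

Albert 1/8; Beatrice 3/56; Diana 3/56; Harriet 3/56; Kenneth 1/8; Martin 3/56; Nora 3/56; Oliver 3/56; Prudence 3/112; Quentin 1/8; Samuel 1/8; Victor 1/8; Winifred 3/112

There is no surviving spouse, so the entire estate passes to Edmund's descendants per capita at each generation.
No one at generation 1 (Charles, Isaac, Judith) is living; moving to the next generation.
At generation 2 (Rose, Kenneth, Albert, Quentin, Victor, Lydia, Tessa, Samuel) there are 8 shares of (1)/8 = 1/8 each.
Living: Kenneth, Albert, Quentin, Victor, and Samuel — each takes 1/8.
Deceased: Rose, Lydia, and Tessa. Their combined 3/8 is pooled and carried to generation 3.
At generation 3 (Oliver, George, Harriet, Beatrice, Nora, Diana, Martin) there are 7 shares of (3/8)/7 = 3/56 each.
Living: Oliver, Harriet, Beatrice, Nora, Diana, and Martin — each takes 3/56.
Deceased: George. That 3/56 share is carried to generation 4.
At generation 4 (Winifred, Prudence) there are 2 shares of (3/56)/2 = 3/112 each.
Living: Winifred and Prudence — each takes 3/112.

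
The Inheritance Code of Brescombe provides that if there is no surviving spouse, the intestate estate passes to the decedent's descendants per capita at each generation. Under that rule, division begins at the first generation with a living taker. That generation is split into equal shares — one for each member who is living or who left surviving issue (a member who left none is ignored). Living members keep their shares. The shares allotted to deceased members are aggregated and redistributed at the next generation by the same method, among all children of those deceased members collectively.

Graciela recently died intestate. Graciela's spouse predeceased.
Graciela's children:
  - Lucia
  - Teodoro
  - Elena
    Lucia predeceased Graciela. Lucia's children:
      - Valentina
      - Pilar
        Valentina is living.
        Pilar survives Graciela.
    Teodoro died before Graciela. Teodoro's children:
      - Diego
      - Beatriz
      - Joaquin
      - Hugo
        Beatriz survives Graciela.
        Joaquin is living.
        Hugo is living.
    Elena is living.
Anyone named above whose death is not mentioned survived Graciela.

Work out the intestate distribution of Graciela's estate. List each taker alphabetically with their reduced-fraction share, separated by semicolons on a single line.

Beatriz 1/9; Diego 1/9; Elena 1/3; Hugo 1/9; Joaquin 1/9; Pilar 1/9; Valentina 1/9

There is no surviving spouse, so the entire estate passes to Graciela's descendants per capita at each generation.
At generation 1 (Lucia, Teodoro, Elena) there are 3 shares of (1)/3 = 1/3 each.
Living: Elena — each takes 1/3.
Deceased: Lucia and Teodoro. Their combined 2/3 is pooled and carried to generation 2.
At generation 2 (Valentina, Pilar, Diego, Beatriz, Joaquin, Hugo) there are 6 shares of (2/3)/6 = 1/9 each.
Living: Valentina, Pilar, Diego, Beatriz, Joaquin, and Hugo — each takes 1/9.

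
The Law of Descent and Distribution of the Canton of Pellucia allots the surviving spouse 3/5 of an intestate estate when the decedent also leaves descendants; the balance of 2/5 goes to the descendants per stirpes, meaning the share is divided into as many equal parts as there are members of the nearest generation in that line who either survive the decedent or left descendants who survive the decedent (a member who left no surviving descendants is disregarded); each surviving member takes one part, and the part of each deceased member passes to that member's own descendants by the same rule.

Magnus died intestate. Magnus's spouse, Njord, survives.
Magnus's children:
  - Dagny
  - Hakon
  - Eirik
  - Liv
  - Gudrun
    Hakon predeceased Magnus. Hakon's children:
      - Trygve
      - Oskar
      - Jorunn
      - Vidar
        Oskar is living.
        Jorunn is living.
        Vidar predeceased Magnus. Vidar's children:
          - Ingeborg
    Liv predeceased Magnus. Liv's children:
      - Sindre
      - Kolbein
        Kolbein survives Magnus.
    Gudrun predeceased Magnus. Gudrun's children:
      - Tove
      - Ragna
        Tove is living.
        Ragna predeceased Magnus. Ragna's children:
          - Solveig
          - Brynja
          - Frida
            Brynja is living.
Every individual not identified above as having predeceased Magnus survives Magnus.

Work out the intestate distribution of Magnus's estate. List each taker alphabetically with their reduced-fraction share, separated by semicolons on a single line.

Brynja 1/75; Dagny 2/25; Eirik 2/25; Frida 1/75; Ingeborg 1/50; Jorunn 1/50; Kolbein 1/25; Njord 3/5; Oskar 1/50; Sindre 1/25; Solveig 1/75; Tove 1/25; Trygve 1/50

Njord, as surviving spouse, takes 3/5.
The remaining 2/5 passes to Magnus's descendants per stirpes.
The 2/5 is divided into 5 equal shares of 2/25 among Dagny, Hakon, Eirik, Liv, Gudrun.
Dagny is living and takes 2/25.
Hakon predeceased; the 2/25 allotted to Hakon's branch passes to Hakon's issue by representation.
The 2/25 is divided into 4 equal shares of 1/50 among Trygve, Oskar, Jorunn, Vidar.
Trygve is living and takes 1/50.
Oskar is living and takes 1/50.
Jorunn is living and takes 1/50.
Vidar predeceased; the 1/50 allotted to Vidar's branch passes to Vidar's issue by representation.
Ingeborg is the sole taker at this level and receives the full 1/50.
Eirik is living and takes 2/25.
Liv predeceased; the 2/25 allotted to Liv's branch passes to Liv's issue by representation.
The 2/25 is divided into 2 equal shares of 1/25 among Sindre, Kolbein.
Sindre is living and takes 1/25.
Kolbein is living and takes 1/25.
Gudrun predeceased; the 2/25 allotted to Gudrun's branch passes to Gudrun's issue by representation.
The 2/25 is divided into 2 equal shares of 1/25 among Tove, Ragna.
Tove is living and takes 1/25.
Ragna predeceased; the 1/25 allotted to Ragna's branch passes to Ragna's issue by representation.
The 1/25 is divided into 3 equal shares of 1/75 among Solveig, Brynja, Frida.
Solveig is living and takes 1/75.
Brynja is living and takes 1/75.
Frida is living and takes 1/75.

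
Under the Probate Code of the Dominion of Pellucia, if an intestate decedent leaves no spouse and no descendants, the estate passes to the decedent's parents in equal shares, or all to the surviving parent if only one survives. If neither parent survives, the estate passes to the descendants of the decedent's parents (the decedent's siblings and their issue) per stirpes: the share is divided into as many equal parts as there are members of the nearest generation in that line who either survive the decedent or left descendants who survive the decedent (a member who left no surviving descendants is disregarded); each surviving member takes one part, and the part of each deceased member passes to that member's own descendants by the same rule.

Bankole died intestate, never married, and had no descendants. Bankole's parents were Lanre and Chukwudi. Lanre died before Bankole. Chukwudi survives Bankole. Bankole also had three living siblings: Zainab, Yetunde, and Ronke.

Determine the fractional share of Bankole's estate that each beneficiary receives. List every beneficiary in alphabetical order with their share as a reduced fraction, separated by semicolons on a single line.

Chukwudi 1

Only one parent, Chukwudi, survives, so Chukwudi takes the entire estate. The siblings take nothing because a surviving parent has priority.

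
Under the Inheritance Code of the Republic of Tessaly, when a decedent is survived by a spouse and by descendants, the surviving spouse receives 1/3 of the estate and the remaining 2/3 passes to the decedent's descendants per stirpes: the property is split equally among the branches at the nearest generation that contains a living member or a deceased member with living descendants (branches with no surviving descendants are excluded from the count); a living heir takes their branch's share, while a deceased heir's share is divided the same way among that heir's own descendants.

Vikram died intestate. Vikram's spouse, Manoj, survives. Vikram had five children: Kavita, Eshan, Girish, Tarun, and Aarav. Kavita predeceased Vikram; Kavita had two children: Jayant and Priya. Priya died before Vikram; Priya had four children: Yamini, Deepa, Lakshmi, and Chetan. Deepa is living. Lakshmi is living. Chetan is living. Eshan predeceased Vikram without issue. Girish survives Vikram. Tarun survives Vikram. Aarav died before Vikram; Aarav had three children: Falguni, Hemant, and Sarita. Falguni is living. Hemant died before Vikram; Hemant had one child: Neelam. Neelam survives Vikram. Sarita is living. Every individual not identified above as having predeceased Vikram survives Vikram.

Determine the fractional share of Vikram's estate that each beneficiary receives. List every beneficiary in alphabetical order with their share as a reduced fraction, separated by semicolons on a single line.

Manoj, as surviving spouse, takes 1/3.
The remaining 2/3 passes to Vikram's descendants per stirpes.
Eshan left no surviving issue, so that branch lapses and is disregarded.
The 2/3 is divided into 4 equal shares of 1/6 among Kavita, Girish, Tarun, Aarav.
Kavita predeceased; the 1/6 allotted to Kavita's branch passes to Kavita's issue by representation.
The 1/6 is divided into 2 equal shares of 1/12 among Jayant, Priya.
Jayant is living and takes 1/12.
Priya predeceased; the 1/12 allotted to Priya's branch passes to Priya's issue by representation.
The 1/12 is divided into 4 equal shares of 1/48 among Yamini, Deepa, Lakshmi, Chetan.
Yamini is living and takes 1/48.
Deepa is living and takes 1/48.
Lakshmi is living and takes 1/48.
Chetan is living and takes 1/48.
Girish is living and takes 1/6.
Tarun is living and takes 1/6.
Aarav predeceased; the 1/6 allotted to Aarav's branch passes to Aarav's issue by representation.
The 1/6 is divided into 3 equal shares of 1/18 among Falguni, Hemant, Sarita.
Falguni is living and takes 1/18.
Hemant predeceased; the 1/18 allotted to Hemant's branch passes to Hemant's issue by representation.
Neelam is the sole taker at this level and receives the full 1/18.
Sarita is living and takes 1/18.

Chetan 1/48; Deepa 1/48; Falguni 1/18; Girish 1/6; Jayant 1/12; Lakshmi 1/48; Manoj 1/3; Neelam 1/18; Sarita 1/18; Tarun 1/6; Yamini 1/48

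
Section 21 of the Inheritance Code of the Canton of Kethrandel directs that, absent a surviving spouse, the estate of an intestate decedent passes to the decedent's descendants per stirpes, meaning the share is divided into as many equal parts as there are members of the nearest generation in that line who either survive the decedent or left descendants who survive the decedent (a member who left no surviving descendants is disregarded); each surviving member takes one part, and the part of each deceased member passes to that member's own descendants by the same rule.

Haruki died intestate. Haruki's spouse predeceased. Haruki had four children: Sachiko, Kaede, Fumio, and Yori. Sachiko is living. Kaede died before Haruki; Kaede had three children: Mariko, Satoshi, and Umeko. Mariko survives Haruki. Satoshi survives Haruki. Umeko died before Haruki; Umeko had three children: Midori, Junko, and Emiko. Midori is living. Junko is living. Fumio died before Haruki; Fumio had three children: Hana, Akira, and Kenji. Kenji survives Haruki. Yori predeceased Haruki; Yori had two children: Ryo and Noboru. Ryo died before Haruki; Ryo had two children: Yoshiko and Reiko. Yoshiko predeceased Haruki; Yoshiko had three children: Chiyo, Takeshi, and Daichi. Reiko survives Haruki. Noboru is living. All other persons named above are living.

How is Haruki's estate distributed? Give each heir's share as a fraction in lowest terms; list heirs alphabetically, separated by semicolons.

Akira 1/12; Chiyo 1/48; Daichi 1/48; Emiko 1/36; Hana 1/12; Junko 1/36; Kenji 1/12; Mariko 1/12; Midori 1/36; Noboru 1/8; Reiko 1/16; Sachiko 1/4; Satoshi 1/12; Takeshi 1/48

There is no surviving spouse, so the entire estate passes to Haruki's descendants per stirpes.
The estate is divided into 4 equal shares of 1/4 among Sachiko, Kaede, Fumio, Yori.
Sachiko is living and takes 1/4.
Kaede predeceased; the 1/4 allotted to Kaede's branch passes to Kaede's issue by representation.
The 1/4 is divided into 3 equal shares of 1/12 among Mariko, Satoshi, Umeko.
Mariko is living and takes 1/12.
Satoshi is living and takes 1/12.
Umeko predeceased; the 1/12 allotted to Umeko's branch passes to Umeko's issue by representation.
The 1/12 is divided into 3 equal shares of 1/36 among Midori, Junko, Emiko.
Midori is living and takes 1/36.
Junko is living and takes 1/36.
Emiko is living and takes 1/36.
Fumio predeceased; the 1/4 allotted to Fumio's branch passes to Fumio's issue by representation.
The 1/4 is divided into 3 equal shares of 1/12 among Hana, Akira, Kenji.
Hana is living and takes 1/12.
Akira is living and takes 1/12.
Kenji is living and takes 1/12.
Yori predeceased; the 1/4 allotted to Yori's branch passes to Yori's issue by representation.
The 1/4 is divided into 2 equal shares of 1/8 among Ryo, Noboru.
Ryo predeceased; the 1/8 allotted to Ryo's branch passes to Ryo's issue by representation.
The 1/8 is divided into 2 equal shares of 1/16 among Yoshiko, Reiko.
Yoshiko predeceased; the 1/16 allotted to Yoshiko's branch passes to Yoshiko's issue by representation.
The 1/16 is divided into 3 equal shares of 1/48 among Chiyo, Takeshi, Daichi.
Chiyo is living and takes 1/48.
Takeshi is living and takes 1/48.
Daichi is living and takes 1/48.
Reiko is living and takes 1/16.
Noboru is living and takes 1/8.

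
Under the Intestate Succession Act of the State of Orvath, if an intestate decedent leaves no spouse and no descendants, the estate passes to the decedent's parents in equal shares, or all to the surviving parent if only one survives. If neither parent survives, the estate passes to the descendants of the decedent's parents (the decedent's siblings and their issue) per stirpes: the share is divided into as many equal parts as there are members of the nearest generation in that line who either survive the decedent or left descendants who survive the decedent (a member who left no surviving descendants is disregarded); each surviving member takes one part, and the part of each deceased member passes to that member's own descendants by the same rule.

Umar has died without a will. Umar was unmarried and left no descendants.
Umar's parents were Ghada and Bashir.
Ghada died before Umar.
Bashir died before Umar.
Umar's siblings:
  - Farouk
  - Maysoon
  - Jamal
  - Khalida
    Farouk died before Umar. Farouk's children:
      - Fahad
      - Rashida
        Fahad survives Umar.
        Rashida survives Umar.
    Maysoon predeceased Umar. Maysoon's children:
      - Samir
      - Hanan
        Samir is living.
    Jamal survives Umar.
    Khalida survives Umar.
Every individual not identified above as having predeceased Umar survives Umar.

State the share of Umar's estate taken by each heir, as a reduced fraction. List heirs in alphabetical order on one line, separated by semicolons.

Fahad 1/8; Hanan 1/8; Jamal 1/4; Khalida 1/4; Rashida 1/8; Samir 1/8

Neither parent survives and there are no descendants, so the estate passes to Umar's siblings and their issue per stirpes.
The estate is divided into 4 equal shares of 1/4 among Farouk, Maysoon, Jamal, Khalida.
Farouk predeceased; the 1/4 allotted to Farouk's branch passes to Farouk's issue by representation.
The 1/4 is divided into 2 equal shares of 1/8 among Fahad, Rashida.
Fahad is living and takes 1/8.
Rashida is living and takes 1/8.
Maysoon predeceased; the 1/4 allotted to Maysoon's branch passes to Maysoon's issue by representation.
The 1/4 is divided into 2 equal shares of 1/8 among Samir, Hanan.
Samir is living and takes 1/8.
Hanan is living and takes 1/8.
Jamal is living and takes 1/4.
Khalida is living and takes 1/4.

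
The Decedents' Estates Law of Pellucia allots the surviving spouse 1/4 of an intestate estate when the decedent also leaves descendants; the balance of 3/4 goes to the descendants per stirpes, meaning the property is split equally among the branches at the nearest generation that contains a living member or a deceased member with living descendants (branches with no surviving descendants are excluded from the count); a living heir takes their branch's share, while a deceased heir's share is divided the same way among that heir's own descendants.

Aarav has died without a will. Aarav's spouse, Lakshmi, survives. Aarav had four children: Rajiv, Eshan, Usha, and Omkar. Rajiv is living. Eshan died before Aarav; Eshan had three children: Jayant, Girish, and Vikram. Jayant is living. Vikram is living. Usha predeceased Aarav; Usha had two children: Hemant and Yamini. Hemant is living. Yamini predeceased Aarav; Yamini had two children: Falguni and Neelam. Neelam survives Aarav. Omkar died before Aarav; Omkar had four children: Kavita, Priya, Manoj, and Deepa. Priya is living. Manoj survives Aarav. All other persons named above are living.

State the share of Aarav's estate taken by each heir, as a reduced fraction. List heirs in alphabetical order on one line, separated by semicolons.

Deepa 3/64; Falguni 3/64; Girish 1/16; Hemant 3/32; Jayant 1/16; Kavita 3/64; Lakshmi 1/4; Manoj 3/64; Neelam 3/64; Priya 3/64; Rajiv 3/16; Vikram 1/16

Lakshmi, as surviving spouse, takes 1/4.
The remaining 3/4 passes to Aarav's descendants per stirpes.
The 3/4 is divided into 4 equal shares of 3/16 among Rajiv, Eshan, Usha, Omkar.
Rajiv is living and takes 3/16.
Eshan predeceased; the 3/16 allotted to Eshan's branch passes to Eshan's issue by representation.
The 3/16 is divided into 3 equal shares of 1/16 among Jayant, Girish, Vikram.
Jayant is living and takes 1/16.
Girish is living and takes 1/16.
Vikram is living and takes 1/16.
Usha predeceased; the 3/16 allotted to Usha's branch passes to Usha's issue by representation.
The 3/16 is divided into 2 equal shares of 3/32 among Hemant, Yamini.
Hemant is living and takes 3/32.
Yamini predeceased; the 3/32 allotted to Yamini's branch passes to Yamini's issue by representation.
The 3/32 is divided into 2 equal shares of 3/64 among Falguni, Neelam.
Falguni is living and takes 3/64.
Neelam is living and takes 3/64.
Omkar predeceased; the 3/16 allotted to Omkar's branch passes to Omkar's issue by representation.
The 3/16 is divided into 4 equal shares of 3/64 among Kavita, Priya, Manoj, Deepa.
Kavita is living and takes 3/64.
Priya is living and takes 3/64.
Manoj is living and takes 3/64.
Deepa is living and takes 3/64.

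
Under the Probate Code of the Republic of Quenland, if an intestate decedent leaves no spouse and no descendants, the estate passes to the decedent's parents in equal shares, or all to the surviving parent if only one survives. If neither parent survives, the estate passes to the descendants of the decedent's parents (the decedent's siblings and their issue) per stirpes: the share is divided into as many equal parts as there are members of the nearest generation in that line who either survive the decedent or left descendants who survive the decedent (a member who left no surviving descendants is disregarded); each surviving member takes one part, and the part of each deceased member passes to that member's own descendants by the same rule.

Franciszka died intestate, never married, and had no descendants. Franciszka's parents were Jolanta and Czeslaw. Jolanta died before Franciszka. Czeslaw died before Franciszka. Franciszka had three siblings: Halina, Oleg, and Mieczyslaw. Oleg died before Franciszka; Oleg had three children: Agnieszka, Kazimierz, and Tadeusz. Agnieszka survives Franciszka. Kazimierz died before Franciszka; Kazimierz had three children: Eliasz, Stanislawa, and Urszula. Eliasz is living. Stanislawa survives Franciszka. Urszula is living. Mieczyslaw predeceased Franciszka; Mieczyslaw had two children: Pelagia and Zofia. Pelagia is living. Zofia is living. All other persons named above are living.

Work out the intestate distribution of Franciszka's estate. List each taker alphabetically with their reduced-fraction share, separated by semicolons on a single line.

Neither parent survives and there are no descendants, so the estate passes to Franciszka's siblings and their issue per stirpes.
The estate is divided into 3 equal shares of 1/3 among Halina, Oleg, Mieczyslaw.
Halina is living and takes 1/3.
Oleg predeceased; the 1/3 allotted to Oleg's branch passes to Oleg's issue by representation.
The 1/3 is divided into 3 equal shares of 1/9 among Agnieszka, Kazimierz, Tadeusz.
Agnieszka is living and takes 1/9.
Kazimierz predeceased; the 1/9 allotted to Kazimierz's branch passes to Kazimierz's issue by representation.
The 1/9 is divided into 3 equal shares of 1/27 among Eliasz, Stanislawa, Urszula.
Eliasz is living and takes 1/27.
Stanislawa is living and takes 1/27.
Urszula is living and takes 1/27.
Tadeusz is living and takes 1/9.
Mieczyslaw predeceased; the 1/3 allotted to Mieczyslaw's branch passes to Mieczyslaw's issue by representation.
The 1/3 is divided into 2 equal shares of 1/6 among Pelagia, Zofia.
Pelagia is living and takes 1/6.
Zofia is living and takes 1/6.

Agnieszka 1/9; Eliasz 1/27; Halina 1/3; Pelagia 1/6; Stanislawa 1/27; Tadeusz 1/9; Urszula 1/27; Zofia 1/6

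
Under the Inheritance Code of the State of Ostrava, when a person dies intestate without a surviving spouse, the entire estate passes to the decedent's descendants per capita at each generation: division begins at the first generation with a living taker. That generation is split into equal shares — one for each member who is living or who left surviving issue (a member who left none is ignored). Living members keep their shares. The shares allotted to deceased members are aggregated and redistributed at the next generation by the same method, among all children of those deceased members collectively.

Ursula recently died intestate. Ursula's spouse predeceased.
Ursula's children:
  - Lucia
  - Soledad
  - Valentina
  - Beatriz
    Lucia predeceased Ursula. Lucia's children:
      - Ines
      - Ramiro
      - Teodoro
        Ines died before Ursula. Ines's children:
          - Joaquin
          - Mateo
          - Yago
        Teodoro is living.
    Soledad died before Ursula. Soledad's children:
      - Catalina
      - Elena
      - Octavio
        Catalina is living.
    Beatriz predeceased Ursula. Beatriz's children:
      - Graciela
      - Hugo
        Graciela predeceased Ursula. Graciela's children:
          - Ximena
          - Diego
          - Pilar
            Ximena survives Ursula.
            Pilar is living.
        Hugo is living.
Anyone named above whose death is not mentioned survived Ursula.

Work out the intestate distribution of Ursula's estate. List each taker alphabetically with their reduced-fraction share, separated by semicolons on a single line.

There is no surviving spouse, so the entire estate passes to Ursula's descendants per capita at each generation.
At generation 1 (Lucia, Soledad, Valentina, Beatriz) there are 4 shares of (1)/4 = 1/4 each.
Living: Valentina — each takes 1/4.
Deceased: Lucia, Soledad, and Beatriz. Their combined 3/4 is pooled and carried to generation 2.
At generation 2 (Ines, Ramiro, Teodoro, Catalina, Elena, Octavio, Graciela, Hugo) there are 8 shares of (3/4)/8 = 3/32 each.
Living: Ramiro, Teodoro, Catalina, Elena, Octavio, and Hugo — each takes 3/32.
Deceased: Ines and Graciela. Their combined 3/16 is pooled and carried to generation 3.
At generation 3 (Joaquin, Mateo, Yago, Ximena, Diego, Pilar) there are 6 shares of (3/16)/6 = 1/32 each.
Living: Joaquin, Mateo, Yago, Ximena, Diego, and Pilar — each takes 1/32.

Catalina 3/32; Diego 1/32; Elena 3/32; Hugo 3/32; Joaquin 1/32; Mateo 1/32; Octavio 3/32; Pilar 1/32; Ramiro 3/32; Teodoro 3/32; Valentina 1/4; Ximena 1/32; Yago 1/32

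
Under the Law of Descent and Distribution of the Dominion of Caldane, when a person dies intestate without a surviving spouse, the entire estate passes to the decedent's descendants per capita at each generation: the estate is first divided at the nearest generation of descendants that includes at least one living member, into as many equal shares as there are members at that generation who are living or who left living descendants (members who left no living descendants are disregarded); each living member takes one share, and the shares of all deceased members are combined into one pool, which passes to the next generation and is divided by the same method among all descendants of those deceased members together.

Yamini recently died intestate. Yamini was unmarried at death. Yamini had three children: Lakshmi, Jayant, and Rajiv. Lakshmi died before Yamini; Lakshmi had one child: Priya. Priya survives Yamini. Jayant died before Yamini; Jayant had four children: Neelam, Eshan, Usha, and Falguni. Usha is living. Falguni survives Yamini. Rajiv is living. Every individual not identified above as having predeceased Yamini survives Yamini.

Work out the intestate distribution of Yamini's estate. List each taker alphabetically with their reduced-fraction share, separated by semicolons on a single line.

There is no surviving spouse, so the entire estate passes to Yamini's descendants per capita at each generation.
At generation 1 (Lakshmi, Jayant, Rajiv) there are 3 shares of (1)/3 = 1/3 each.
Living: Rajiv — each takes 1/3.
Deceased: Lakshmi and Jayant. Their combined 2/3 is pooled and carried to generation 2.
At generation 2 (Priya, Neelam, Eshan, Usha, Falguni) there are 5 shares of (2/3)/5 = 2/15 each.
Living: Priya, Neelam, Eshan, Usha, and Falguni — each takes 2/15.

Eshan 2/15; Falguni 2/15; Neelam 2/15; Priya 2/15; Rajiv 1/3; Usha 2/15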